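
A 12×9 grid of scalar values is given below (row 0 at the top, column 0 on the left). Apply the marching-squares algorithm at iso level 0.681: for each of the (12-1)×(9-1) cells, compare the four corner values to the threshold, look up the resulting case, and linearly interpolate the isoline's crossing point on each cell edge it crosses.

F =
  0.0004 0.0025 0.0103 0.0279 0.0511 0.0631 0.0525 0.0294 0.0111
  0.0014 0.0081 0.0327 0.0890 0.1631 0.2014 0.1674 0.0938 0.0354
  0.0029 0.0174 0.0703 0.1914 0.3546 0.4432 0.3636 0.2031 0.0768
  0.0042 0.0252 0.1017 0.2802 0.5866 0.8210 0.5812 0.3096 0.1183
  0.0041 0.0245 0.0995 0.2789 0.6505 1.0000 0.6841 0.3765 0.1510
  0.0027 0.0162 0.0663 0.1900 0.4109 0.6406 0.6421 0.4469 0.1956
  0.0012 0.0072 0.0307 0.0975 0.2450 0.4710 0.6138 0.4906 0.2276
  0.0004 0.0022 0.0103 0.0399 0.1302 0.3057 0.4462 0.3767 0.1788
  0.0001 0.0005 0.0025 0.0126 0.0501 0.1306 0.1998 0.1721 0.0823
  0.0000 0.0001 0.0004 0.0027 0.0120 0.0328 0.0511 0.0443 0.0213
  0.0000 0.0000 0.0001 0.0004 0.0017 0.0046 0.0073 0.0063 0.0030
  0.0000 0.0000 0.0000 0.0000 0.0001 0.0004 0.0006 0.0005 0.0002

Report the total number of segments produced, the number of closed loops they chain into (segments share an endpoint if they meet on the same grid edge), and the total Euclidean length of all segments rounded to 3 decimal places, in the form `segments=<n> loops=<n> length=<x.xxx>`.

segments=8 loops=1 length=6.167

cell (2,4): code 0100 → (2.629,5.000)–(3.000,4.403)
cell (2,5): code 1000 → (3.000,5.584)–(2.629,5.000)
cell (3,4): code 0110 → (3.000,4.403)–(4.000,4.087)
cell (3,5): code 1101 → (3.970,6.000)–(3.000,5.584)
cell (3,6): code 1000 → (4.000,6.010)–(3.970,6.000)
cell (4,4): code 0010 → (4.000,4.087)–(4.888,5.000)
cell (4,5): code 0011 → (4.888,5.000)–(4.074,6.000)
cell (4,6): code 0001 → (4.074,6.000)–(4.000,6.010)
total: 8 segments, chained into 1 closed loop(s), length Σ = 6.167042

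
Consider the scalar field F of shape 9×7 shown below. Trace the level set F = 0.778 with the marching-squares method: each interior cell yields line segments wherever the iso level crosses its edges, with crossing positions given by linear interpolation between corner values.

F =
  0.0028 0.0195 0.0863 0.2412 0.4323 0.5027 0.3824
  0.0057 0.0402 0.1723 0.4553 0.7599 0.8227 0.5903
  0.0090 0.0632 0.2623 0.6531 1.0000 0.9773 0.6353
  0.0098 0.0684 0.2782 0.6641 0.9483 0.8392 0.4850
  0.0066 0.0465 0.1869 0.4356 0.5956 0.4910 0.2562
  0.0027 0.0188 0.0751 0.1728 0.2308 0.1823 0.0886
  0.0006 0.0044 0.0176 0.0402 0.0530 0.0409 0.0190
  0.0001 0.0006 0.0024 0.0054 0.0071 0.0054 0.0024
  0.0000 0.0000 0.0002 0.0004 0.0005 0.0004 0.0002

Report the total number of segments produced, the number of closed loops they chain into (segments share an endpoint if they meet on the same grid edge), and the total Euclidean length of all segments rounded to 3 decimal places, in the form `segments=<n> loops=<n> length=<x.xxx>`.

segments=10 loops=1 length=7.603

cell (0,4): code 0100 → (0.860,5.000)–(1.000,4.288)
cell (0,5): code 1000 → (1.000,5.192)–(0.860,5.000)
cell (1,3): code 0100 → (1.075,4.000)–(2.000,3.360)
cell (1,4): code 1110 → (1.000,4.288)–(1.075,4.000)
cell (1,5): code 1001 → (2.000,5.583)–(1.000,5.192)
cell (2,3): code 0110 → (2.000,3.360)–(3.000,3.401)
cell (2,5): code 1001 → (3.000,5.173)–(2.000,5.583)
cell (3,3): code 0010 → (3.000,3.401)–(3.483,4.000)
cell (3,4): code 0011 → (3.483,4.000)–(3.176,5.000)
cell (3,5): code 0001 → (3.176,5.000)–(3.000,5.173)
total: 10 segments, chained into 1 closed loop(s), length Σ = 7.602685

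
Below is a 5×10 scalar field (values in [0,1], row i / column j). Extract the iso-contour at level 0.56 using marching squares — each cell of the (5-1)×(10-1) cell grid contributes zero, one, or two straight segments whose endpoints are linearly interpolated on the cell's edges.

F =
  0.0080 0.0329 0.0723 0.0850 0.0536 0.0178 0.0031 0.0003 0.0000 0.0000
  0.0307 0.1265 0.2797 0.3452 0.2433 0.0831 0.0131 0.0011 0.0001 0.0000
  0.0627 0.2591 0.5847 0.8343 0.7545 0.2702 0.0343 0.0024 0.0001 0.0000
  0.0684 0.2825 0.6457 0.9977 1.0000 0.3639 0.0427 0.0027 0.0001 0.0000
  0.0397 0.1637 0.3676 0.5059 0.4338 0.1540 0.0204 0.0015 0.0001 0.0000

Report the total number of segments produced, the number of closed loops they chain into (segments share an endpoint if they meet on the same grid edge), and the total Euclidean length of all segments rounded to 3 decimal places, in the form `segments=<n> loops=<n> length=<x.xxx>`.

segments=10 loops=1 length=8.435

cell (1,1): code 0100 → (1.919,2.000)–(2.000,1.924)
cell (1,2): code 1100 → (1.439,3.000)–(1.919,2.000)
cell (1,3): code 1100 → (1.620,4.000)–(1.439,3.000)
cell (1,4): code 1000 → (2.000,4.402)–(1.620,4.000)
cell (2,1): code 0110 → (2.000,1.924)–(3.000,1.764)
cell (2,4): code 1001 → (3.000,4.692)–(2.000,4.402)
cell (3,1): code 0010 → (3.000,1.764)–(3.308,2.000)
cell (3,2): code 0011 → (3.308,2.000)–(3.890,3.000)
cell (3,3): code 0011 → (3.890,3.000)–(3.777,4.000)
cell (3,4): code 0001 → (3.777,4.000)–(3.000,4.692)
total: 10 segments, chained into 1 closed loop(s), length Σ = 8.435244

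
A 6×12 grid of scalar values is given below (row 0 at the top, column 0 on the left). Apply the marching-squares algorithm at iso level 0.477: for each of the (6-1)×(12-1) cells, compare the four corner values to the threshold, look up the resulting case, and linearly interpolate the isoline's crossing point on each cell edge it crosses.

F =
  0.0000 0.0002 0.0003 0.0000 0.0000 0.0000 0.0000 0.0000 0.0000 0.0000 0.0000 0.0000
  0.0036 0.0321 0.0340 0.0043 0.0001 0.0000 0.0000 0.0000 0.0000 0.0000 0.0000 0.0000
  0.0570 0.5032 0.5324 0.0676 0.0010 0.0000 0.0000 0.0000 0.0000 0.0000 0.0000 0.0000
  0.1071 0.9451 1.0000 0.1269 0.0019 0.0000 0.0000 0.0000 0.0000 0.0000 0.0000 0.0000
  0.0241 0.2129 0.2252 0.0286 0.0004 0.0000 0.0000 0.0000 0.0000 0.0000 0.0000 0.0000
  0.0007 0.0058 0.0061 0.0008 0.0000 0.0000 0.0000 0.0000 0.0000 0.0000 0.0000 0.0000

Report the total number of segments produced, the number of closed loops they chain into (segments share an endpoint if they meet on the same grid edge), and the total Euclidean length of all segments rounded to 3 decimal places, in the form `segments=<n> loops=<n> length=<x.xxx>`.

segments=8 loops=1 length=6.225

cell (1,0): code 0100 → (1.944,1.000)–(2.000,0.941)
cell (1,1): code 1100 → (1.889,2.000)–(1.944,1.000)
cell (1,2): code 1000 → (2.000,2.119)–(1.889,2.000)
cell (2,0): code 0110 → (2.000,0.941)–(3.000,0.441)
cell (2,2): code 1001 → (3.000,2.599)–(2.000,2.119)
cell (3,0): code 0010 → (3.000,0.441)–(3.639,1.000)
cell (3,1): code 0011 → (3.639,1.000)–(3.675,2.000)
cell (3,2): code 0001 → (3.675,2.000)–(3.000,2.599)
total: 8 segments, chained into 1 closed loop(s), length Σ = 6.224605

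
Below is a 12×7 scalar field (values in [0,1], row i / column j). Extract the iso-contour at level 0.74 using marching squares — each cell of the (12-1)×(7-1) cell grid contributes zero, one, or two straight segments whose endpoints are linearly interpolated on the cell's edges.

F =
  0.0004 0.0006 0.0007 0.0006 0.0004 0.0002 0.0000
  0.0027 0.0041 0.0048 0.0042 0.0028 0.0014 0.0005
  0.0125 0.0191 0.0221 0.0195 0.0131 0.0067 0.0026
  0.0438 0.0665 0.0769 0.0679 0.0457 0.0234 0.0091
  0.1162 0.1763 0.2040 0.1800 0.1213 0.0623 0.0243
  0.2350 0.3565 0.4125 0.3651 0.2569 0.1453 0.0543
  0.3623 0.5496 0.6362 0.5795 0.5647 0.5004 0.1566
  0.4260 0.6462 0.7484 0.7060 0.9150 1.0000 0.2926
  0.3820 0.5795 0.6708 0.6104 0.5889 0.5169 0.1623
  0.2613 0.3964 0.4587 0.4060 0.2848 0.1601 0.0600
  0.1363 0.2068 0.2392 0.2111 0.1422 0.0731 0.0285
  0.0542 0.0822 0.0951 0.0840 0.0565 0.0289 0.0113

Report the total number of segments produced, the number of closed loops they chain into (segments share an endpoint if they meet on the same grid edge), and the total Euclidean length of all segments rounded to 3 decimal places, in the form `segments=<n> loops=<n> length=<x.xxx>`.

cell (6,1): code 0100 → (6.925,2.000)–(7.000,1.918)
cell (6,2): code 1000 → (7.000,2.198)–(6.925,2.000)
cell (6,3): code 0100 → (6.500,4.000)–(7.000,3.163)
cell (6,4): code 1100 → (6.480,5.000)–(6.500,4.000)
cell (6,5): code 1000 → (7.000,5.368)–(6.480,5.000)
cell (7,1): code 0010 → (7.000,1.918)–(7.108,2.000)
cell (7,2): code 0001 → (7.108,2.000)–(7.000,2.198)
cell (7,3): code 0010 → (7.000,3.163)–(7.537,4.000)
cell (7,4): code 0011 → (7.537,4.000)–(7.538,5.000)
cell (7,5): code 0001 → (7.538,5.000)–(7.000,5.368)
total: 10 segments, chained into 2 closed loop(s), length Σ = 5.943253

segments=10 loops=2 length=5.943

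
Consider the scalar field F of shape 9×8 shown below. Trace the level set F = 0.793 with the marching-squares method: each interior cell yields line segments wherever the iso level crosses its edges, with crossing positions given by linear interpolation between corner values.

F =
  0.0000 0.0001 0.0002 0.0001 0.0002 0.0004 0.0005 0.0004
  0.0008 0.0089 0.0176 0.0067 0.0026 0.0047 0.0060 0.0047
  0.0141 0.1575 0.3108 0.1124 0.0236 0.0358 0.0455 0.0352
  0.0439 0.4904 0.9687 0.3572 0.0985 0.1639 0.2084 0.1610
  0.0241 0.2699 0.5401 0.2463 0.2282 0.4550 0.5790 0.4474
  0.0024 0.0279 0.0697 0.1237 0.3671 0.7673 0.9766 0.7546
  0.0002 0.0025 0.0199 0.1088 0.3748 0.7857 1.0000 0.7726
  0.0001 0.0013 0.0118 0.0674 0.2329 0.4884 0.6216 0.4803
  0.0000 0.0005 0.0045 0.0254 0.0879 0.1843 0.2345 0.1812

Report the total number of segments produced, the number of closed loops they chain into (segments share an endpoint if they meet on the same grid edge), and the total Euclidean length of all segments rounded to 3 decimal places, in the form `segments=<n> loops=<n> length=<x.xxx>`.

cell (2,1): code 0100 → (2.733,2.000)–(3.000,1.633)
cell (2,2): code 1000 → (3.000,2.287)–(2.733,2.000)
cell (3,1): code 0010 → (3.000,1.633)–(3.410,2.000)
cell (3,2): code 0001 → (3.410,2.000)–(3.000,2.287)
cell (4,5): code 0100 → (4.538,6.000)–(5.000,5.123)
cell (4,6): code 1000 → (5.000,6.827)–(4.538,6.000)
cell (5,5): code 0110 → (5.000,5.123)–(6.000,5.034)
cell (5,6): code 1001 → (6.000,6.910)–(5.000,6.827)
cell (6,5): code 0010 → (6.000,5.034)–(6.547,6.000)
cell (6,6): code 0001 → (6.547,6.000)–(6.000,6.910)
total: 10 segments, chained into 2 closed loop(s), length Σ = 8.015513

segments=10 loops=2 length=8.016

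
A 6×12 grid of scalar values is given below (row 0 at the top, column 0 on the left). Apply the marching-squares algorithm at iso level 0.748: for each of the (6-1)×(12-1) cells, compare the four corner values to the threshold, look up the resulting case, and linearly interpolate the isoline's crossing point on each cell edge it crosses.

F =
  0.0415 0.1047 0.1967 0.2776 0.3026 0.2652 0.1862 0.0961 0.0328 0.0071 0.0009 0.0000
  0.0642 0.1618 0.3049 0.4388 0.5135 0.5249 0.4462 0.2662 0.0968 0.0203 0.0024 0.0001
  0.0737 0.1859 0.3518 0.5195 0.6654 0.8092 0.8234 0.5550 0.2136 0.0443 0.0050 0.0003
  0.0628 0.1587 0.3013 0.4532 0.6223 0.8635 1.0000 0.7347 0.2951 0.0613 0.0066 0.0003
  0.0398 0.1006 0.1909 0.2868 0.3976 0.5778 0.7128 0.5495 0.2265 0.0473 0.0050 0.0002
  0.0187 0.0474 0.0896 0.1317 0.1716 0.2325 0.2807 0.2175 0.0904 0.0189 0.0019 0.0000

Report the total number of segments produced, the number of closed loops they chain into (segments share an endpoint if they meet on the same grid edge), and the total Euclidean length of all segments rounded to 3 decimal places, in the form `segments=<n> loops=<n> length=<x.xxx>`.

cell (1,4): code 0100 → (1.785,5.000)–(2.000,4.574)
cell (1,5): code 1100 → (1.800,6.000)–(1.785,5.000)
cell (1,6): code 1000 → (2.000,6.281)–(1.800,6.000)
cell (2,4): code 0110 → (2.000,4.574)–(3.000,4.521)
cell (2,6): code 1001 → (3.000,6.950)–(2.000,6.281)
cell (3,4): code 0010 → (3.000,4.521)–(3.404,5.000)
cell (3,5): code 0011 → (3.404,5.000)–(3.877,6.000)
cell (3,6): code 0001 → (3.877,6.000)–(3.000,6.950)
total: 8 segments, chained into 1 closed loop(s), length Σ = 7.052466

segments=8 loops=1 length=7.052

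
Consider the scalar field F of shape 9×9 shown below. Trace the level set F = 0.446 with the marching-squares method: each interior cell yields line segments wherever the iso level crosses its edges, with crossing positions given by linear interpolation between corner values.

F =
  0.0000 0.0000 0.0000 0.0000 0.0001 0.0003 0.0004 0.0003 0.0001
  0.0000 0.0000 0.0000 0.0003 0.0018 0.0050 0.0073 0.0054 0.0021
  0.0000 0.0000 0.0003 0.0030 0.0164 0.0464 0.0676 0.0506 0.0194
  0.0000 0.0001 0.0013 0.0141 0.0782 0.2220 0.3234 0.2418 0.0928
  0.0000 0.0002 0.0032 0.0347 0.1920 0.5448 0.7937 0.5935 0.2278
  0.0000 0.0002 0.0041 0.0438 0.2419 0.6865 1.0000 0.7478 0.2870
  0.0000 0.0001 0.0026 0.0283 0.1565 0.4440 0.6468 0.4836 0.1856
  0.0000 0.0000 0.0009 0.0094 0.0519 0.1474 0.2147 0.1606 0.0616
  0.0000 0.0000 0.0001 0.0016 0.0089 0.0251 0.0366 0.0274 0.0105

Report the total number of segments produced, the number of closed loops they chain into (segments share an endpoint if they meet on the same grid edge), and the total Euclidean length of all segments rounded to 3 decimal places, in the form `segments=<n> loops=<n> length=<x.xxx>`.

cell (3,4): code 0100 → (3.694,5.000)–(4.000,4.720)
cell (3,5): code 1100 → (3.261,6.000)–(3.694,5.000)
cell (3,6): code 1100 → (3.581,7.000)–(3.261,6.000)
cell (3,7): code 1000 → (4.000,7.403)–(3.581,7.000)
cell (4,4): code 0110 → (4.000,4.720)–(5.000,4.459)
cell (4,7): code 1001 → (5.000,7.655)–(4.000,7.403)
cell (5,4): code 0010 → (5.000,4.459)–(5.992,5.000)
cell (5,5): code 0111 → (5.992,5.000)–(6.000,5.010)
cell (5,7): code 1001 → (6.000,7.126)–(5.000,7.655)
cell (6,5): code 0010 → (6.000,5.010)–(6.465,6.000)
cell (6,6): code 0011 → (6.465,6.000)–(6.116,7.000)
cell (6,7): code 0001 → (6.116,7.000)–(6.000,7.126)
total: 12 segments, chained into 1 closed loop(s), length Σ = 9.799201

segments=12 loops=1 length=9.799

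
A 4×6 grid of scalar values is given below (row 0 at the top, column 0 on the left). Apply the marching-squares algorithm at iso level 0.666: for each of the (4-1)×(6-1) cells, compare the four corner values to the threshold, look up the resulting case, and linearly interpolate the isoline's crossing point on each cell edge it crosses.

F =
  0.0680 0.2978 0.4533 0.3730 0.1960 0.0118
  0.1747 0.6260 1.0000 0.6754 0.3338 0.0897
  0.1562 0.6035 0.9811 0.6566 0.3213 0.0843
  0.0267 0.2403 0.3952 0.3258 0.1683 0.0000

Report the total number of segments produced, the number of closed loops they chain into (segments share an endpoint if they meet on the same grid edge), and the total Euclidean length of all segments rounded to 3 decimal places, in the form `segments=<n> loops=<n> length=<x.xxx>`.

segments=8 loops=1 length=6.386

cell (0,1): code 0100 → (0.389,2.000)–(1.000,1.107)
cell (0,2): code 1100 → (0.969,3.000)–(0.389,2.000)
cell (0,3): code 1000 → (1.000,3.028)–(0.969,3.000)
cell (1,1): code 0110 → (1.000,1.107)–(2.000,1.166)
cell (1,2): code 1011 → (2.000,2.971)–(1.500,3.000)
cell (1,3): code 0001 → (1.500,3.000)–(1.000,3.028)
cell (2,1): code 0010 → (2.000,1.166)–(2.538,2.000)
cell (2,2): code 0001 → (2.538,2.000)–(2.000,2.971)
total: 8 segments, chained into 1 closed loop(s), length Σ = 6.385591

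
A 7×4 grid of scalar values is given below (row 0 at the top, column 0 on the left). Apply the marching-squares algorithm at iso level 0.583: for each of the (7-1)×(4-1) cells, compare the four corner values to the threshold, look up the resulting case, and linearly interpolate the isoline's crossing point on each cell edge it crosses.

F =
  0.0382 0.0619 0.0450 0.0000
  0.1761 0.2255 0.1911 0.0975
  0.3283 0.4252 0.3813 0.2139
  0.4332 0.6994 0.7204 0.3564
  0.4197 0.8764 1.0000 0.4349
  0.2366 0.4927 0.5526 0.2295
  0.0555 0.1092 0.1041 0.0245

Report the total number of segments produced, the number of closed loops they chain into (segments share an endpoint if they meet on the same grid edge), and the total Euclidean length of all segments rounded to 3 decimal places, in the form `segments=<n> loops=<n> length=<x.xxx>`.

segments=8 loops=1 length=7.449

cell (2,0): code 0100 → (2.575,1.000)–(3.000,0.563)
cell (2,1): code 1100 → (2.595,2.000)–(2.575,1.000)
cell (2,2): code 1000 → (3.000,2.377)–(2.595,2.000)
cell (3,0): code 0110 → (3.000,0.563)–(4.000,0.358)
cell (3,2): code 1001 → (4.000,2.738)–(3.000,2.377)
cell (4,0): code 0010 → (4.000,0.358)–(4.765,1.000)
cell (4,1): code 0011 → (4.765,1.000)–(4.932,2.000)
cell (4,2): code 0001 → (4.932,2.000)–(4.000,2.738)
total: 8 segments, chained into 1 closed loop(s), length Σ = 7.448629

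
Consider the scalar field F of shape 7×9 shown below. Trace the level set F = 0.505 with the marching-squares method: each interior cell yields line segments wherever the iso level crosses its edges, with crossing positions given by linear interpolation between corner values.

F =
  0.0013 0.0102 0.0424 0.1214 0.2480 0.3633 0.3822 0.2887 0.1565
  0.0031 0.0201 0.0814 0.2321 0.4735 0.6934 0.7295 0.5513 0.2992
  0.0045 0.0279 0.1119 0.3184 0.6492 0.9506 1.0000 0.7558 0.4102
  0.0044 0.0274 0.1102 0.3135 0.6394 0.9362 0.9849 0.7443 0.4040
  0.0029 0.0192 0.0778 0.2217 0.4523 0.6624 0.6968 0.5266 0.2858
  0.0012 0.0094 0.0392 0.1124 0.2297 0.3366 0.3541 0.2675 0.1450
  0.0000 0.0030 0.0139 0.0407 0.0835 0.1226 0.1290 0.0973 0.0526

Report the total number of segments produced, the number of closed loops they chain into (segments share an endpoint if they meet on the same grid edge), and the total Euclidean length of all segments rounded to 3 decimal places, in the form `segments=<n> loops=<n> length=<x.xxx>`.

segments=16 loops=1 length=13.192

cell (0,4): code 0100 → (0.429,5.000)–(1.000,4.143)
cell (0,5): code 1100 → (0.354,6.000)–(0.429,5.000)
cell (0,6): code 1100 → (0.824,7.000)–(0.354,6.000)
cell (0,7): code 1000 → (1.000,7.184)–(0.824,7.000)
cell (1,3): code 0100 → (1.179,4.000)–(2.000,3.564)
cell (1,4): code 1110 → (1.000,4.143)–(1.179,4.000)
cell (1,7): code 1001 → (2.000,7.726)–(1.000,7.184)
cell (2,3): code 0110 → (2.000,3.564)–(3.000,3.588)
cell (2,7): code 1001 → (3.000,7.703)–(2.000,7.726)
cell (3,3): code 0010 → (3.000,3.588)–(3.718,4.000)
cell (3,4): code 0111 → (3.718,4.000)–(4.000,4.251)
cell (3,7): code 1001 → (4.000,7.090)–(3.000,7.703)
cell (4,4): code 0010 → (4.000,4.251)–(4.483,5.000)
cell (4,5): code 0011 → (4.483,5.000)–(4.560,6.000)
cell (4,6): code 0011 → (4.560,6.000)–(4.083,7.000)
cell (4,7): code 0001 → (4.083,7.000)–(4.000,7.090)
total: 16 segments, chained into 1 closed loop(s), length Σ = 13.191766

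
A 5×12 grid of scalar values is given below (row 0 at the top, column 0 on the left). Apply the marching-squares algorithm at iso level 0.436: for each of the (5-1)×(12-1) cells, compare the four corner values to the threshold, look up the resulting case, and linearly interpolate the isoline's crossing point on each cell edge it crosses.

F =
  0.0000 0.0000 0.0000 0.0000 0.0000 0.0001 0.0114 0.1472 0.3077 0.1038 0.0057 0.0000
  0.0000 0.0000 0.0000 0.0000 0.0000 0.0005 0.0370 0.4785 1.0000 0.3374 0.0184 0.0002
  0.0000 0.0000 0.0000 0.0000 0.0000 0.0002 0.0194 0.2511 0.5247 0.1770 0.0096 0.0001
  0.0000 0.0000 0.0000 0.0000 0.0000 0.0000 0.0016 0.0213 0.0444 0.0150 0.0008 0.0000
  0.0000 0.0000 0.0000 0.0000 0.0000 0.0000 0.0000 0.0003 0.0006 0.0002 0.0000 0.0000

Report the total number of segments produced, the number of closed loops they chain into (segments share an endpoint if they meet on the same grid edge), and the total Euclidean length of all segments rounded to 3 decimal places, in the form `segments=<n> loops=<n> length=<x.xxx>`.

segments=8 loops=1 length=5.671

cell (0,6): code 0100 → (0.872,7.000)–(1.000,6.904)
cell (0,7): code 1100 → (0.185,8.000)–(0.872,7.000)
cell (0,8): code 1000 → (1.000,8.851)–(0.185,8.000)
cell (1,6): code 0010 → (1.000,6.904)–(1.187,7.000)
cell (1,7): code 0111 → (1.187,7.000)–(2.000,7.676)
cell (1,8): code 1001 → (2.000,8.255)–(1.000,8.851)
cell (2,7): code 0010 → (2.000,7.676)–(2.185,8.000)
cell (2,8): code 0001 → (2.185,8.000)–(2.000,8.255)
total: 8 segments, chained into 1 closed loop(s), length Σ = 5.671254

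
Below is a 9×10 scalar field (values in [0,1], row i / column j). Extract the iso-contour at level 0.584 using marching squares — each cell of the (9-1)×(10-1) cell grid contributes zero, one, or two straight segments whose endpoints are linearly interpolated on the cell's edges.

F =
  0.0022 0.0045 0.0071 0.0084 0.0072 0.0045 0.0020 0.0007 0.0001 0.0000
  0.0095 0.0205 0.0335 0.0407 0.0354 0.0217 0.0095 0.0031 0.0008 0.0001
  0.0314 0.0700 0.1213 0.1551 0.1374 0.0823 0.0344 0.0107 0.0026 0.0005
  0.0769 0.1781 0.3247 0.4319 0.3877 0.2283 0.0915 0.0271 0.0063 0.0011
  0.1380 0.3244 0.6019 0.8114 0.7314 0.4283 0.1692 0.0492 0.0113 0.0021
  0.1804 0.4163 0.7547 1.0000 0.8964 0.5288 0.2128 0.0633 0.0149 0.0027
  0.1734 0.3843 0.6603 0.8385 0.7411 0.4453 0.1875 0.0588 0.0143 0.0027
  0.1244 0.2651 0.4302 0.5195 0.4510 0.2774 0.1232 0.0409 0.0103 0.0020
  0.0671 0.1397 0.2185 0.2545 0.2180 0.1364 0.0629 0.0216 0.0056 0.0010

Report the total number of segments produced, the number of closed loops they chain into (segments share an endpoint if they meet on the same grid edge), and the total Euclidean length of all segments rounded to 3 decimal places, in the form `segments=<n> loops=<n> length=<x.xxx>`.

segments=12 loops=1 length=10.446

cell (3,1): code 0100 → (3.935,2.000)–(4.000,1.935)
cell (3,2): code 1100 → (3.401,3.000)–(3.935,2.000)
cell (3,3): code 1100 → (3.571,4.000)–(3.401,3.000)
cell (3,4): code 1000 → (4.000,4.486)–(3.571,4.000)
cell (4,1): code 0110 → (4.000,1.935)–(5.000,1.496)
cell (4,4): code 1001 → (5.000,4.850)–(4.000,4.486)
cell (5,1): code 0110 → (5.000,1.496)–(6.000,1.724)
cell (5,4): code 1001 → (6.000,4.531)–(5.000,4.850)
cell (6,1): code 0010 → (6.000,1.724)–(6.332,2.000)
cell (6,2): code 0011 → (6.332,2.000)–(6.798,3.000)
cell (6,3): code 0011 → (6.798,3.000)–(6.542,4.000)
cell (6,4): code 0001 → (6.542,4.000)–(6.000,4.531)
total: 12 segments, chained into 1 closed loop(s), length Σ = 10.445641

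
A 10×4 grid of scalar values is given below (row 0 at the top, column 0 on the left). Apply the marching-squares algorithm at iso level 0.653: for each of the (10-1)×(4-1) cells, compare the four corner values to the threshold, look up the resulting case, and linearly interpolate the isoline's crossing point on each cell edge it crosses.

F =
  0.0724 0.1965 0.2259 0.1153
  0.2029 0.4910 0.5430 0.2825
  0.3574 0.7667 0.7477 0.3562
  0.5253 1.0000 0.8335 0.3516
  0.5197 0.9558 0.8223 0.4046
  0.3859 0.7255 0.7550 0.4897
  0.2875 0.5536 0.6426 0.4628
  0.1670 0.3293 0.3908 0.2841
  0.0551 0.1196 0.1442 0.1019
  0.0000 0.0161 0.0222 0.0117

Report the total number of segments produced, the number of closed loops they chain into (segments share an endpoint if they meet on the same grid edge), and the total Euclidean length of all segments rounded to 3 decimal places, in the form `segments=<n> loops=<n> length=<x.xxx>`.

segments=12 loops=1 length=10.808

cell (1,0): code 0100 → (1.588,1.000)–(2.000,0.722)
cell (1,1): code 1100 → (1.537,2.000)–(1.588,1.000)
cell (1,2): code 1000 → (2.000,2.242)–(1.537,2.000)
cell (2,0): code 0110 → (2.000,0.722)–(3.000,0.269)
cell (2,2): code 1001 → (3.000,2.375)–(2.000,2.242)
cell (3,0): code 0110 → (3.000,0.269)–(4.000,0.306)
cell (3,2): code 1001 → (4.000,2.405)–(3.000,2.375)
cell (4,0): code 0110 → (4.000,0.306)–(5.000,0.787)
cell (4,2): code 1001 → (5.000,2.384)–(4.000,2.405)
cell (5,0): code 0010 → (5.000,0.787)–(5.422,1.000)
cell (5,1): code 0011 → (5.422,1.000)–(5.907,2.000)
cell (5,2): code 0001 → (5.907,2.000)–(5.000,2.384)
total: 12 segments, chained into 1 closed loop(s), length Σ = 10.808163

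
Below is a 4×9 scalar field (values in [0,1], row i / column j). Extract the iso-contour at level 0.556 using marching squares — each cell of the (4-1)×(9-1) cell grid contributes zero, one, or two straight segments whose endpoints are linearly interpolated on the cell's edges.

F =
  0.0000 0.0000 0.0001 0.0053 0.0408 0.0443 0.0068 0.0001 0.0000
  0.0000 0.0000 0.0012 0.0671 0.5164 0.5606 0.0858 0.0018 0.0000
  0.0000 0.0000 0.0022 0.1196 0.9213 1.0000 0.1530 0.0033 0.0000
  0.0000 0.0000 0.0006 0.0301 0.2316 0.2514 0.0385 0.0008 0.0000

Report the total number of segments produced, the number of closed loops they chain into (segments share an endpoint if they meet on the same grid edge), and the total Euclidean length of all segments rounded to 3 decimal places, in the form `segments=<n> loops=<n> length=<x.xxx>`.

cell (0,4): code 0100 → (0.991,5.000)–(1.000,4.896)
cell (0,5): code 1000 → (1.000,5.010)–(0.991,5.000)
cell (1,3): code 0100 → (1.098,4.000)–(2.000,3.544)
cell (1,4): code 1110 → (1.000,4.896)–(1.098,4.000)
cell (1,5): code 1001 → (2.000,5.524)–(1.000,5.010)
cell (2,3): code 0010 → (2.000,3.544)–(2.530,4.000)
cell (2,4): code 0011 → (2.530,4.000)–(2.593,5.000)
cell (2,5): code 0001 → (2.593,5.000)–(2.000,5.524)
total: 8 segments, chained into 1 closed loop(s), length Σ = 5.646449

segments=8 loops=1 length=5.646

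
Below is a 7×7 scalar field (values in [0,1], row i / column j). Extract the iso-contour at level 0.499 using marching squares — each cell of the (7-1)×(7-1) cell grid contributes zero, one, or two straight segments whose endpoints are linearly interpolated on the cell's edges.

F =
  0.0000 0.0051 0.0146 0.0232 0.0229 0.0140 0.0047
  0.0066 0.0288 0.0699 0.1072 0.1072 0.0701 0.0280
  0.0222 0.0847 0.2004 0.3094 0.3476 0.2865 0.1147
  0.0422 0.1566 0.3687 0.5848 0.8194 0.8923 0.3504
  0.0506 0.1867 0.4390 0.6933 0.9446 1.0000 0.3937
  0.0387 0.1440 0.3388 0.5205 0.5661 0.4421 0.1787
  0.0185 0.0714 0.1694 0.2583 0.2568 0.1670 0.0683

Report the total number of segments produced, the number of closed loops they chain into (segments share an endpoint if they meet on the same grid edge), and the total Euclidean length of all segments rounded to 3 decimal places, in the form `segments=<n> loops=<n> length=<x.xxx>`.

segments=12 loops=1 length=10.231

cell (2,2): code 0100 → (2.688,3.000)–(3.000,2.603)
cell (2,3): code 1100 → (2.321,4.000)–(2.688,3.000)
cell (2,4): code 1100 → (2.351,5.000)–(2.321,4.000)
cell (2,5): code 1000 → (3.000,5.726)–(2.351,5.000)
cell (3,2): code 0110 → (3.000,2.603)–(4.000,2.236)
cell (3,5): code 1001 → (4.000,5.826)–(3.000,5.726)
cell (4,2): code 0110 → (4.000,2.236)–(5.000,2.882)
cell (4,4): code 1011 → (5.000,4.541)–(4.898,5.000)
cell (4,5): code 0001 → (4.898,5.000)–(4.000,5.826)
cell (5,2): code 0010 → (5.000,2.882)–(5.082,3.000)
cell (5,3): code 0011 → (5.082,3.000)–(5.217,4.000)
cell (5,4): code 0001 → (5.217,4.000)–(5.000,4.541)
total: 12 segments, chained into 1 closed loop(s), length Σ = 10.231378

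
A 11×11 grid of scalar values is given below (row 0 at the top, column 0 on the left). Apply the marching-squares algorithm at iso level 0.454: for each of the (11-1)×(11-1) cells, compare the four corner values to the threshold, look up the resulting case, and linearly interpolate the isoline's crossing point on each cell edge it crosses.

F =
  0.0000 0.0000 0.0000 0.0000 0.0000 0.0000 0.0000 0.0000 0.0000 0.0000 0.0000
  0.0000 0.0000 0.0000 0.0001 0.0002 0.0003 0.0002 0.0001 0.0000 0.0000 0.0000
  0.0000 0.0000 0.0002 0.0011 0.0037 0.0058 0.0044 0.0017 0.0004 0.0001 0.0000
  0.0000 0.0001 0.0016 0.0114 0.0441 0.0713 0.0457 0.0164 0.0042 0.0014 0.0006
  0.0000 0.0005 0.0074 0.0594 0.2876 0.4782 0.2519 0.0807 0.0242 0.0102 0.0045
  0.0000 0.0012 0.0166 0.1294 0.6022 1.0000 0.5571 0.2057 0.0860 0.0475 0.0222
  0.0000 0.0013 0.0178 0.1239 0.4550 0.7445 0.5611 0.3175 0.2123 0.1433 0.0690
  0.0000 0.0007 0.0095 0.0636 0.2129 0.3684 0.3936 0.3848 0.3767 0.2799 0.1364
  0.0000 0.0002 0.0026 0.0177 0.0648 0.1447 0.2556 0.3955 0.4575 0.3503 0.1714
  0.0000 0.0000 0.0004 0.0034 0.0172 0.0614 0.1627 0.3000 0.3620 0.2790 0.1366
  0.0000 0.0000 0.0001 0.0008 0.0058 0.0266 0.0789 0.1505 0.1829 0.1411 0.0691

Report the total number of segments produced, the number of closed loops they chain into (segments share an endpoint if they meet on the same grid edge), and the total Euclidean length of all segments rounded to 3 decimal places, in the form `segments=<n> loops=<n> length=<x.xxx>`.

cell (3,4): code 0100 → (3.941,5.000)–(4.000,4.873)
cell (3,5): code 1000 → (4.000,5.107)–(3.941,5.000)
cell (4,3): code 0100 → (4.529,4.000)–(5.000,3.687)
cell (4,4): code 1110 → (4.000,4.873)–(4.529,4.000)
cell (4,5): code 1101 → (4.662,6.000)–(4.000,5.107)
cell (4,6): code 1000 → (5.000,6.293)–(4.662,6.000)
cell (5,3): code 0110 → (5.000,3.687)–(6.000,3.997)
cell (5,6): code 1001 → (6.000,6.440)–(5.000,6.293)
cell (6,3): code 0010 → (6.000,3.997)–(6.004,4.000)
cell (6,4): code 0011 → (6.004,4.000)–(6.772,5.000)
cell (6,5): code 0011 → (6.772,5.000)–(6.639,6.000)
cell (6,6): code 0001 → (6.639,6.000)–(6.000,6.440)
cell (7,7): code 0100 → (7.957,8.000)–(8.000,7.944)
cell (7,8): code 1000 → (8.000,8.033)–(7.957,8.000)
cell (8,7): code 0010 → (8.000,7.944)–(8.037,8.000)
cell (8,8): code 0001 → (8.037,8.000)–(8.000,8.033)
total: 16 segments, chained into 2 closed loop(s), length Σ = 8.758817

segments=16 loops=2 length=8.759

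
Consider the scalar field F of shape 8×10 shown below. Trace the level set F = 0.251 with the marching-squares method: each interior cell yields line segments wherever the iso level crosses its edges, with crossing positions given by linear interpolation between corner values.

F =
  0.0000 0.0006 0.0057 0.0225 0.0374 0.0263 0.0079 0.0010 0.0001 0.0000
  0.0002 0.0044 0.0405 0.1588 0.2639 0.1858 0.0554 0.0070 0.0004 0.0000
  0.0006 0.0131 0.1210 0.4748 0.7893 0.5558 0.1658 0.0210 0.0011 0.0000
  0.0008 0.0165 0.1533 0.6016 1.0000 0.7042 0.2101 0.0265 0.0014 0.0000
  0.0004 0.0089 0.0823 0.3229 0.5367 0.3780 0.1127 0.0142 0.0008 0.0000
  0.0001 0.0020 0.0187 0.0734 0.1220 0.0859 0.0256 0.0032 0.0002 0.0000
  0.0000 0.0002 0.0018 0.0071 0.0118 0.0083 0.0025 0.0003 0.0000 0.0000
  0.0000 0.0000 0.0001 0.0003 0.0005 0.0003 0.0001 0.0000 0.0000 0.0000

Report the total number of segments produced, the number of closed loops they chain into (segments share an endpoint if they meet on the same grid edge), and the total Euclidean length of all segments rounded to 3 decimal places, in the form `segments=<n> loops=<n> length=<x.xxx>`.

segments=14 loops=1 length=11.567

cell (0,3): code 0100 → (0.943,4.000)–(1.000,3.877)
cell (0,4): code 1000 → (1.000,4.165)–(0.943,4.000)
cell (1,2): code 0100 → (1.292,3.000)–(2.000,2.367)
cell (1,3): code 1110 → (1.000,3.877)–(1.292,3.000)
cell (1,4): code 1101 → (1.176,5.000)–(1.000,4.165)
cell (1,5): code 1000 → (2.000,5.782)–(1.176,5.000)
cell (2,2): code 0110 → (2.000,2.367)–(3.000,2.218)
cell (2,5): code 1001 → (3.000,5.917)–(2.000,5.782)
cell (3,2): code 0110 → (3.000,2.218)–(4.000,2.701)
cell (3,5): code 1001 → (4.000,5.479)–(3.000,5.917)
cell (4,2): code 0010 → (4.000,2.701)–(4.288,3.000)
cell (4,3): code 0011 → (4.288,3.000)–(4.689,4.000)
cell (4,4): code 0011 → (4.689,4.000)–(4.435,5.000)
cell (4,5): code 0001 → (4.435,5.000)–(4.000,5.479)
total: 14 segments, chained into 1 closed loop(s), length Σ = 11.566643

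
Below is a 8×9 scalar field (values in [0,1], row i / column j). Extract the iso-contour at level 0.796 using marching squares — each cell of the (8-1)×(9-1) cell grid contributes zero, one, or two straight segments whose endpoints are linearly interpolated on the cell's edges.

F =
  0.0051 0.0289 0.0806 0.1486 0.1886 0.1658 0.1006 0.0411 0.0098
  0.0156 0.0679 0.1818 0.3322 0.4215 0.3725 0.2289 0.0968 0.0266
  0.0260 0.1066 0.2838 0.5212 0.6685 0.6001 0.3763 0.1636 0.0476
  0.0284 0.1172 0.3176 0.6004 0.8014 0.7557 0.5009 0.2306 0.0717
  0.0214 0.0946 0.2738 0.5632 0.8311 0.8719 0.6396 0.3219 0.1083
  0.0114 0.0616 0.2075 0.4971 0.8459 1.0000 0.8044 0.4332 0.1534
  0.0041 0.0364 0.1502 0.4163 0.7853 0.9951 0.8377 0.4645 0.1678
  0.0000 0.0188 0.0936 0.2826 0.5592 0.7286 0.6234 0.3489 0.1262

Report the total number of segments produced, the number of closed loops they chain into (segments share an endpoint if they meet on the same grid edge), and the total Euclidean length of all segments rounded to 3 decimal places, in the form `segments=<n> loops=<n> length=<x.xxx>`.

segments=14 loops=1 length=9.675

cell (2,3): code 0100 → (2.959,4.000)–(3.000,3.973)
cell (2,4): code 1000 → (3.000,4.118)–(2.959,4.000)
cell (3,3): code 0110 → (3.000,3.973)–(4.000,3.869)
cell (3,4): code 1101 → (3.347,5.000)–(3.000,4.118)
cell (3,5): code 1000 → (4.000,5.327)–(3.347,5.000)
cell (4,3): code 0110 → (4.000,3.869)–(5.000,3.857)
cell (4,5): code 1101 → (4.949,6.000)–(4.000,5.327)
cell (4,6): code 1000 → (5.000,6.023)–(4.949,6.000)
cell (5,3): code 0010 → (5.000,3.857)–(5.823,4.000)
cell (5,4): code 0111 → (5.823,4.000)–(6.000,4.051)
cell (5,6): code 1001 → (6.000,6.112)–(5.000,6.023)
cell (6,4): code 0010 → (6.000,4.051)–(6.747,5.000)
cell (6,5): code 0011 → (6.747,5.000)–(6.195,6.000)
cell (6,6): code 0001 → (6.195,6.000)–(6.000,6.112)
total: 14 segments, chained into 1 closed loop(s), length Σ = 9.674604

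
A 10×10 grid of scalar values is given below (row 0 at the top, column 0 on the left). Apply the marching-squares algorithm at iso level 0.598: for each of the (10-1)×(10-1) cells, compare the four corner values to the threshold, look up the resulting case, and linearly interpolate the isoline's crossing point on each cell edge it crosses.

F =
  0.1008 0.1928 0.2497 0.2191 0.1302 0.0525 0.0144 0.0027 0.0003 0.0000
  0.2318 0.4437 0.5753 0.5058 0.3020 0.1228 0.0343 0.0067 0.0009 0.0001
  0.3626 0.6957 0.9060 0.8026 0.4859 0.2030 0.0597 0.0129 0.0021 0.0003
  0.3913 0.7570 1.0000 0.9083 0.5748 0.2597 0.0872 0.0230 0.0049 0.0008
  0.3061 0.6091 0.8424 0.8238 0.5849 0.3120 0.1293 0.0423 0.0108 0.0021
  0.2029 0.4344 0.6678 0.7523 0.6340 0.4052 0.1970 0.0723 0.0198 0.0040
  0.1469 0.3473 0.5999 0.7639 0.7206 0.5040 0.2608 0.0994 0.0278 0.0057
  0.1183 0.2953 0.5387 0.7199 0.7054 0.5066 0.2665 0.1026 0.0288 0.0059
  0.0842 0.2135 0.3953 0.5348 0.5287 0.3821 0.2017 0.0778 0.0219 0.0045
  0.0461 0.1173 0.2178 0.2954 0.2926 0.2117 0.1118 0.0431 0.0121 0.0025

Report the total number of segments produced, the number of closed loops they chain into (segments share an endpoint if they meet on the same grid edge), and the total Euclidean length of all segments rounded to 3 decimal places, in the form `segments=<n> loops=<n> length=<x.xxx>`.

cell (1,0): code 0100 → (1.612,1.000)–(2.000,0.707)
cell (1,1): code 1100 → (1.069,2.000)–(1.612,1.000)
cell (1,2): code 1100 → (1.311,3.000)–(1.069,2.000)
cell (1,3): code 1000 → (2.000,3.646)–(1.311,3.000)
cell (2,0): code 0110 → (2.000,0.707)–(3.000,0.565)
cell (2,3): code 1001 → (3.000,3.930)–(2.000,3.646)
cell (3,0): code 0110 → (3.000,0.565)–(4.000,0.963)
cell (3,3): code 1001 → (4.000,3.945)–(3.000,3.930)
cell (4,0): code 0010 → (4.000,0.963)–(4.064,1.000)
cell (4,1): code 0111 → (4.064,1.000)–(5.000,1.701)
cell (4,3): code 1101 → (4.267,4.000)–(4.000,3.945)
cell (4,4): code 1000 → (5.000,4.157)–(4.267,4.000)
cell (5,1): code 0110 → (5.000,1.701)–(6.000,1.992)
cell (5,4): code 1001 → (6.000,4.566)–(5.000,4.157)
cell (6,1): code 0010 → (6.000,1.992)–(6.031,2.000)
cell (6,2): code 0111 → (6.031,2.000)–(7.000,2.327)
cell (6,4): code 1001 → (7.000,4.540)–(6.000,4.566)
cell (7,2): code 0010 → (7.000,2.327)–(7.659,3.000)
cell (7,3): code 0011 → (7.659,3.000)–(7.608,4.000)
cell (7,4): code 0001 → (7.608,4.000)–(7.000,4.540)
total: 20 segments, chained into 1 closed loop(s), length Σ = 16.922249

segments=20 loops=1 length=16.922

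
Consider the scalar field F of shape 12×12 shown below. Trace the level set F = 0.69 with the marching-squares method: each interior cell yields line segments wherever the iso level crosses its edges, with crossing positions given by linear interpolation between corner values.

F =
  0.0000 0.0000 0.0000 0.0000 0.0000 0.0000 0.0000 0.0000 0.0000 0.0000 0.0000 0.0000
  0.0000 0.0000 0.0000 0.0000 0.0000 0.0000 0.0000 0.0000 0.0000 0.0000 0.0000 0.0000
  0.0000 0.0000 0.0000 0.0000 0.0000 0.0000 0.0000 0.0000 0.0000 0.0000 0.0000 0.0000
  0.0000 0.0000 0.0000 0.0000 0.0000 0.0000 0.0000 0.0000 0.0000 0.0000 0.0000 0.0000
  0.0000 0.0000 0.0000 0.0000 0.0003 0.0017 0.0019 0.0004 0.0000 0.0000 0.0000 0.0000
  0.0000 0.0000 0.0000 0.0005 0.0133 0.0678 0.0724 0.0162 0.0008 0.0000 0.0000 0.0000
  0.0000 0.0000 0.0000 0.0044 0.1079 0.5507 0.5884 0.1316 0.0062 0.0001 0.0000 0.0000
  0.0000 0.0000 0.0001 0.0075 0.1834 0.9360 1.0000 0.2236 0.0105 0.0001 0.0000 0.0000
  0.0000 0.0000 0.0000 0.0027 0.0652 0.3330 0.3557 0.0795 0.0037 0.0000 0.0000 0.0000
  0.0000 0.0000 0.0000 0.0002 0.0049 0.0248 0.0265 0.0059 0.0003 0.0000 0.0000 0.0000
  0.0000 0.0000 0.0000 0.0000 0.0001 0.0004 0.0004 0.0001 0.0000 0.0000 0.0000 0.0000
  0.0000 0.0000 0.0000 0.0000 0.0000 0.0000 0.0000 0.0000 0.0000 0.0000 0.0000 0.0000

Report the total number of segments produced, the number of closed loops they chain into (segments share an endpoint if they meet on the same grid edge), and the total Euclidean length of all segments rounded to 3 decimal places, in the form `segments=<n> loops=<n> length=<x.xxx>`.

segments=6 loops=1 length=4.727

cell (6,4): code 0100 → (6.362,5.000)–(7.000,4.673)
cell (6,5): code 1100 → (6.247,6.000)–(6.362,5.000)
cell (6,6): code 1000 → (7.000,6.399)–(6.247,6.000)
cell (7,4): code 0010 → (7.000,4.673)–(7.408,5.000)
cell (7,5): code 0011 → (7.408,5.000)–(7.481,6.000)
cell (7,6): code 0001 → (7.481,6.000)–(7.000,6.399)
total: 6 segments, chained into 1 closed loop(s), length Σ = 4.726944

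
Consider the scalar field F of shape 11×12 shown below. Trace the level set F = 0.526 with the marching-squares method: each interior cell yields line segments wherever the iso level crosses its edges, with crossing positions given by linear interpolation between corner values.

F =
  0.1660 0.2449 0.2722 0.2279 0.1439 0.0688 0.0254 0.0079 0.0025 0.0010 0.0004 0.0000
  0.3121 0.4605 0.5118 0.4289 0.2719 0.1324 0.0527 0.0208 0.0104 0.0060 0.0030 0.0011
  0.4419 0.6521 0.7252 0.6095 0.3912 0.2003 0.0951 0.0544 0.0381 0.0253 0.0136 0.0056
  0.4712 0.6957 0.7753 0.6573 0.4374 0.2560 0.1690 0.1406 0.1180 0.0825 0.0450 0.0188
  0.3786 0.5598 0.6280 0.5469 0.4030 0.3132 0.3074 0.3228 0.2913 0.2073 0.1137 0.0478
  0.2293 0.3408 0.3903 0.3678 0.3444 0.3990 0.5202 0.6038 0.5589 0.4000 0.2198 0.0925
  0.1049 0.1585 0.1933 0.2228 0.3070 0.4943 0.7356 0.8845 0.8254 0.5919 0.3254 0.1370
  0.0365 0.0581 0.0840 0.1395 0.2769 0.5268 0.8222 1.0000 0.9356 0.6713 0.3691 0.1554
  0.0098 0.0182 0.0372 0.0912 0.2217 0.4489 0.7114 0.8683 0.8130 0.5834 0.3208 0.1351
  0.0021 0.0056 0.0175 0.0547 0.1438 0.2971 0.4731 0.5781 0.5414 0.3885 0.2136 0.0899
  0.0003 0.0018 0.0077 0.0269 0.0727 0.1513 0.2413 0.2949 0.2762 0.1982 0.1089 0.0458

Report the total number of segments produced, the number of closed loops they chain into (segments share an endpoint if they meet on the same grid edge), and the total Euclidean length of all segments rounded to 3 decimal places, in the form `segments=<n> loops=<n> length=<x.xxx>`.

segments=32 loops=2 length=24.362

cell (1,0): code 0100 → (1.342,1.000)–(2.000,0.400)
cell (1,1): code 1100 → (1.067,2.000)–(1.342,1.000)
cell (1,2): code 1100 → (1.538,3.000)–(1.067,2.000)
cell (1,3): code 1000 → (2.000,3.383)–(1.538,3.000)
cell (2,0): code 0110 → (2.000,0.400)–(3.000,0.244)
cell (2,3): code 1001 → (3.000,3.597)–(2.000,3.383)
cell (3,0): code 0110 → (3.000,0.244)–(4.000,0.813)
cell (3,3): code 1001 → (4.000,3.145)–(3.000,3.597)
cell (4,0): code 0010 → (4.000,0.813)–(4.154,1.000)
cell (4,1): code 0011 → (4.154,1.000)–(4.429,2.000)
cell (4,2): code 0011 → (4.429,2.000)–(4.117,3.000)
cell (4,3): code 0001 → (4.117,3.000)–(4.000,3.145)
cell (4,6): code 0100 → (4.723,7.000)–(5.000,6.069)
cell (4,7): code 1100 → (4.877,8.000)–(4.723,7.000)
cell (4,8): code 1000 → (5.000,8.207)–(4.877,8.000)
cell (5,5): code 0100 → (5.027,6.000)–(6.000,5.131)
cell (5,6): code 1110 → (5.000,6.069)–(5.027,6.000)
cell (5,8): code 1101 → (5.657,9.000)–(5.000,8.207)
cell (5,9): code 1000 → (6.000,9.247)–(5.657,9.000)
cell (6,4): code 0100 → (6.975,5.000)–(7.000,4.997)
cell (6,5): code 1110 → (6.000,5.131)–(6.975,5.000)
cell (6,9): code 1001 → (7.000,9.481)–(6.000,9.247)
cell (7,4): code 0010 → (7.000,4.997)–(7.010,5.000)
cell (7,5): code 0111 → (7.010,5.000)–(8.000,5.294)
cell (7,9): code 1001 → (8.000,9.219)–(7.000,9.481)
cell (8,5): code 0010 → (8.000,5.294)–(8.778,6.000)
cell (8,6): code 0111 → (8.778,6.000)–(9.000,6.504)
cell (8,8): code 1011 → (9.000,8.101)–(8.295,9.000)
cell (8,9): code 0001 → (8.295,9.000)–(8.000,9.219)
cell (9,6): code 0010 → (9.000,6.504)–(9.184,7.000)
cell (9,7): code 0011 → (9.184,7.000)–(9.058,8.000)
cell (9,8): code 0001 → (9.058,8.000)–(9.000,8.101)
total: 32 segments, chained into 2 closed loop(s), length Σ = 24.361588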